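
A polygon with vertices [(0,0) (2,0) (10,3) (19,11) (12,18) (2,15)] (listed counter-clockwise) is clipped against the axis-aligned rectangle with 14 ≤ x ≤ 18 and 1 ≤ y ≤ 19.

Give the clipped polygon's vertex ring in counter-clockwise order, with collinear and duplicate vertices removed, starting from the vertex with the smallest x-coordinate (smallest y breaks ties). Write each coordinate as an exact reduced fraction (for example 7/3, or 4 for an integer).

1. After x ≥ 14: [(14,59/9) (19,11) (14,16)]
2. After x ≤ 18: [(14,59/9) (18,91/9) (18,12) (14,16)]
3. After y ≥ 1: [(14,59/9) (18,91/9) (18,12) (14,16)]
4. After y ≤ 19: [(14,59/9) (18,91/9) (18,12) (14,16)]
5. Canonical ring: [(14,59/9) (18,91/9) (18,12) (14,16)]

Clipped polygon: [(14,59/9) (18,91/9) (18,12) (14,16)]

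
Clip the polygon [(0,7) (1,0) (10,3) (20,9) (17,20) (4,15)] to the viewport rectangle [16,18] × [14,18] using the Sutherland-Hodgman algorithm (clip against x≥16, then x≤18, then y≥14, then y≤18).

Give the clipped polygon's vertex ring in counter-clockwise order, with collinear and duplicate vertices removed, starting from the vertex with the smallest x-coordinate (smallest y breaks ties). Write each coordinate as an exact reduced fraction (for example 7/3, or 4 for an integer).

1. After x ≥ 16: [(16,33/5) (20,9) (17,20) (16,255/13)]
2. After x ≤ 18: [(16,33/5) (18,39/5) (18,49/3) (17,20) (16,255/13)]
3. After y ≥ 14: [(16,14) (18,14) (18,49/3) (17,20) (16,255/13)]
4. After y ≤ 18: [(16,18) (16,14) (18,14) (18,49/3) (193/11,18)]
5. Canonical ring: [(16,14) (18,14) (18,49/3) (193/11,18) (16,18)]

Clipped polygon: [(16,14) (18,14) (18,49/3) (193/11,18) (16,18)]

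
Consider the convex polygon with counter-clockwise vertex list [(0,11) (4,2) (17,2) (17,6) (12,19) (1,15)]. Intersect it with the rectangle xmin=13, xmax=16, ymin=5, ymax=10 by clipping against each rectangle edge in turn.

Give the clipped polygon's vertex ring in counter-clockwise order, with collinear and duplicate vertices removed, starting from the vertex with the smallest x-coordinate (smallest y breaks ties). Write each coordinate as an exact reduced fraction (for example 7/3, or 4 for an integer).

1. After x ≥ 13: [(13,2) (17,2) (17,6) (13,82/5)]
2. After x ≤ 16: [(13,2) (16,2) (16,43/5) (13,82/5)]
3. After y ≥ 5: [(13,5) (16,5) (16,43/5) (13,82/5)]
4. After y ≤ 10: [(13,10) (13,5) (16,5) (16,43/5) (201/13,10)]
5. Canonical ring: [(13,5) (16,5) (16,43/5) (201/13,10) (13,10)]

Clipped polygon: [(13,5) (16,5) (16,43/5) (201/13,10) (13,10)]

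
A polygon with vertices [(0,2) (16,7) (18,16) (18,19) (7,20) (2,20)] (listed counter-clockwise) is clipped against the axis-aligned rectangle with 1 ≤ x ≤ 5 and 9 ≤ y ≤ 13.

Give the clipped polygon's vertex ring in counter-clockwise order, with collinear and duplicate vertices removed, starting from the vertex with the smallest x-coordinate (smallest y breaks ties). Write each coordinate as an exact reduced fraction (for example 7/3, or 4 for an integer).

1. After x ≥ 1: [(1,11) (1,37/16) (16,7) (18,16) (18,19) (7,20) (2,20)]
2. After x ≤ 5: [(1,11) (1,37/16) (5,57/16) (5,20) (2,20)]
3. After y ≥ 9: [(1,11) (1,9) (5,9) (5,20) (2,20)]
4. After y ≤ 13: [(11/9,13) (1,11) (1,9) (5,9) (5,13)]
5. Canonical ring: [(1,9) (5,9) (5,13) (11/9,13) (1,11)]

Clipped polygon: [(1,9) (5,9) (5,13) (11/9,13) (1,11)]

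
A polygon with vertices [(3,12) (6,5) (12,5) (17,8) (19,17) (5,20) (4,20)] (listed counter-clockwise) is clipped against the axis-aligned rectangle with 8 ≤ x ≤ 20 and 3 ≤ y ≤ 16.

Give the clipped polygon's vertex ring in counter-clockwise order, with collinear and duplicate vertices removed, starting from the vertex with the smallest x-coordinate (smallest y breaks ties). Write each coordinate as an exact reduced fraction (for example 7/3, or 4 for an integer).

Clipped polygon: [(8,5) (12,5) (17,8) (169/9,16) (8,16)]

1. After x ≥ 8: [(8,5) (12,5) (17,8) (19,17) (8,271/14)]
2. After x ≤ 20: [(8,5) (12,5) (17,8) (19,17) (8,271/14)]
3. After y ≥ 3: [(8,5) (12,5) (17,8) (19,17) (8,271/14)]
4. After y ≤ 16: [(8,16) (8,5) (12,5) (17,8) (169/9,16)]
5. Canonical ring: [(8,5) (12,5) (17,8) (169/9,16) (8,16)]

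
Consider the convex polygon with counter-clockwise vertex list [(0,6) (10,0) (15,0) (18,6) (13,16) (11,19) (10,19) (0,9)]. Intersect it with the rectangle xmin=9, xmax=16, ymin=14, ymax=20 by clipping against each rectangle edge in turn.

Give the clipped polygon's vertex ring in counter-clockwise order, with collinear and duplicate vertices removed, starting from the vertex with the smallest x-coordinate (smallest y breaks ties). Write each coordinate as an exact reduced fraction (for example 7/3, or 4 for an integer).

1. After x ≥ 9: [(9,3/5) (10,0) (15,0) (18,6) (13,16) (11,19) (10,19) (9,18)]
2. After x ≤ 16: [(9,3/5) (10,0) (15,0) (16,2) (16,10) (13,16) (11,19) (10,19) (9,18)]
3. After y ≥ 14: [(9,14) (14,14) (13,16) (11,19) (10,19) (9,18)]
4. After y ≤ 20: [(9,14) (14,14) (13,16) (11,19) (10,19) (9,18)]
5. Canonical ring: [(9,14) (14,14) (13,16) (11,19) (10,19) (9,18)]

Clipped polygon: [(9,14) (14,14) (13,16) (11,19) (10,19) (9,18)]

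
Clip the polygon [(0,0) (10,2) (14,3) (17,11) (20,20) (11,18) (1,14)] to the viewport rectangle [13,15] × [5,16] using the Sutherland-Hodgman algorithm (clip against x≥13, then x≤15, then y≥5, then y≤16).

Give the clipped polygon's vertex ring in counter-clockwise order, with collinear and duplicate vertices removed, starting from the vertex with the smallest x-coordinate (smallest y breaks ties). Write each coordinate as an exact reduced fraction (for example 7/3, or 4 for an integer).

1. After x ≥ 13: [(13,11/4) (14,3) (17,11) (20,20) (13,166/9)]
2. After x ≤ 15: [(13,11/4) (14,3) (15,17/3) (15,170/9) (13,166/9)]
3. After y ≥ 5: [(13,5) (59/4,5) (15,17/3) (15,170/9) (13,166/9)]
4. After y ≤ 16: [(13,16) (13,5) (59/4,5) (15,17/3) (15,16)]
5. Canonical ring: [(13,5) (59/4,5) (15,17/3) (15,16) (13,16)]

Clipped polygon: [(13,5) (59/4,5) (15,17/3) (15,16) (13,16)]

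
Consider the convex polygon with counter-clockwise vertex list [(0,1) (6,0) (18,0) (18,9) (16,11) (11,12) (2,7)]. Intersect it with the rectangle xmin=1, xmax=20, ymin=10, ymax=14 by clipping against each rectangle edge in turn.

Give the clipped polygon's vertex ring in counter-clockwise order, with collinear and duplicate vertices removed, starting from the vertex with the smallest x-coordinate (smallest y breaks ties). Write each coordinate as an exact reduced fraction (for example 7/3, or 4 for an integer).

1. After x ≥ 1: [(1,4) (1,5/6) (6,0) (18,0) (18,9) (16,11) (11,12) (2,7)]
2. After x ≤ 20: [(1,4) (1,5/6) (6,0) (18,0) (18,9) (16,11) (11,12) (2,7)]
3. After y ≥ 10: [(17,10) (16,11) (11,12) (37/5,10)]
4. After y ≤ 14: [(17,10) (16,11) (11,12) (37/5,10)]
5. Canonical ring: [(37/5,10) (17,10) (16,11) (11,12)]

Clipped polygon: [(37/5,10) (17,10) (16,11) (11,12)]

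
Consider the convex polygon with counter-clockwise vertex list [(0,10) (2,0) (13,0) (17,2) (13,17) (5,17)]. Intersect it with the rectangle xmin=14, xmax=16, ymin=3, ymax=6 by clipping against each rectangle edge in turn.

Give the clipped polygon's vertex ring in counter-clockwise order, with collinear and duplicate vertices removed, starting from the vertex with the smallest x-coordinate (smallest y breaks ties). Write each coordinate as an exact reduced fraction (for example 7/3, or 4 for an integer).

Clipped polygon: [(14,3) (16,3) (16,23/4) (239/15,6) (14,6)]

1. After x ≥ 14: [(14,1/2) (17,2) (14,53/4)]
2. After x ≤ 16: [(14,1/2) (16,3/2) (16,23/4) (14,53/4)]
3. After y ≥ 3: [(14,3) (16,3) (16,23/4) (14,53/4)]
4. After y ≤ 6: [(14,6) (14,3) (16,3) (16,23/4) (239/15,6)]
5. Canonical ring: [(14,3) (16,3) (16,23/4) (239/15,6) (14,6)]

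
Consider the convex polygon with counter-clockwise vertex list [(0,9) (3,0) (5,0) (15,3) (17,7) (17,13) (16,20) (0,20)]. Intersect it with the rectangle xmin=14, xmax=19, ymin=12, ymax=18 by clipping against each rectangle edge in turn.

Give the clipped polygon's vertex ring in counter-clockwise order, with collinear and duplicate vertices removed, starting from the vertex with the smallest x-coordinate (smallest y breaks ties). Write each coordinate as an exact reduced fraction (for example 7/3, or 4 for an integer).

Clipped polygon: [(14,12) (17,12) (17,13) (114/7,18) (14,18)]

1. After x ≥ 14: [(14,27/10) (15,3) (17,7) (17,13) (16,20) (14,20)]
2. After x ≤ 19: [(14,27/10) (15,3) (17,7) (17,13) (16,20) (14,20)]
3. After y ≥ 12: [(14,12) (17,12) (17,13) (16,20) (14,20)]
4. After y ≤ 18: [(14,18) (14,12) (17,12) (17,13) (114/7,18)]
5. Canonical ring: [(14,12) (17,12) (17,13) (114/7,18) (14,18)]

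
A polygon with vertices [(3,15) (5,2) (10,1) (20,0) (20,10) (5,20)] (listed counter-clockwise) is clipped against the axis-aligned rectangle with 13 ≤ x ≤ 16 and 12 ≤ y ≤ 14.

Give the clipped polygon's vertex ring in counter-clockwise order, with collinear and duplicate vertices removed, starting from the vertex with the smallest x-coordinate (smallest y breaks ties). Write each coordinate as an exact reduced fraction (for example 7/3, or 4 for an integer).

Clipped polygon: [(13,12) (16,12) (16,38/3) (14,14) (13,14)]

1. After x ≥ 13: [(13,7/10) (20,0) (20,10) (13,44/3)]
2. After x ≤ 16: [(13,7/10) (16,2/5) (16,38/3) (13,44/3)]
3. After y ≥ 12: [(13,12) (16,12) (16,38/3) (13,44/3)]
4. After y ≤ 14: [(13,14) (13,12) (16,12) (16,38/3) (14,14)]
5. Canonical ring: [(13,12) (16,12) (16,38/3) (14,14) (13,14)]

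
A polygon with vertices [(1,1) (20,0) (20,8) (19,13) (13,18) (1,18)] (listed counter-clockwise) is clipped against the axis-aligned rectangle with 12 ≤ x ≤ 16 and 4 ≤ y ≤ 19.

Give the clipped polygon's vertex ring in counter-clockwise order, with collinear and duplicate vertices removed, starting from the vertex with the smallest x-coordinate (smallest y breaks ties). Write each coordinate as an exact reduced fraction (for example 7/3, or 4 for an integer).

1. After x ≥ 12: [(12,8/19) (20,0) (20,8) (19,13) (13,18) (12,18)]
2. After x ≤ 16: [(12,8/19) (16,4/19) (16,31/2) (13,18) (12,18)]
3. After y ≥ 4: [(12,4) (16,4) (16,31/2) (13,18) (12,18)]
4. After y ≤ 19: [(12,4) (16,4) (16,31/2) (13,18) (12,18)]
5. Canonical ring: [(12,4) (16,4) (16,31/2) (13,18) (12,18)]

Clipped polygon: [(12,4) (16,4) (16,31/2) (13,18) (12,18)]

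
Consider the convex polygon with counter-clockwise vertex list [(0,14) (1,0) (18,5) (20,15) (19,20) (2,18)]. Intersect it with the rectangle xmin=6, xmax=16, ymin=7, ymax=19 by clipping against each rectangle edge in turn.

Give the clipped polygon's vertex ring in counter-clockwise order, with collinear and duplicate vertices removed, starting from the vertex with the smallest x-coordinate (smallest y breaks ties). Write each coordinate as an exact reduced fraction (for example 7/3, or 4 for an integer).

1. After x ≥ 6: [(6,25/17) (18,5) (20,15) (19,20) (6,314/17)]
2. After x ≤ 16: [(6,25/17) (16,75/17) (16,334/17) (6,314/17)]
3. After y ≥ 7: [(6,7) (16,7) (16,334/17) (6,314/17)]
4. After y ≤ 19: [(6,7) (16,7) (16,19) (21/2,19) (6,314/17)]
5. Canonical ring: [(6,7) (16,7) (16,19) (21/2,19) (6,314/17)]

Clipped polygon: [(6,7) (16,7) (16,19) (21/2,19) (6,314/17)]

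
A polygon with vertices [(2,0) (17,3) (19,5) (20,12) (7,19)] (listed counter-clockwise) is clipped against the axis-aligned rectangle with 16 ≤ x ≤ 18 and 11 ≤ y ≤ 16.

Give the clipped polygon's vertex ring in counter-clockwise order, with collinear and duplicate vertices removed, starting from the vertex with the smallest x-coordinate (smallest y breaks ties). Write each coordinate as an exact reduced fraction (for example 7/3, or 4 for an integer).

1. After x ≥ 16: [(16,14/5) (17,3) (19,5) (20,12) (16,184/13)]
2. After x ≤ 18: [(16,14/5) (17,3) (18,4) (18,170/13) (16,184/13)]
3. After y ≥ 11: [(16,11) (18,11) (18,170/13) (16,184/13)]
4. After y ≤ 16: [(16,11) (18,11) (18,170/13) (16,184/13)]
5. Canonical ring: [(16,11) (18,11) (18,170/13) (16,184/13)]

Clipped polygon: [(16,11) (18,11) (18,170/13) (16,184/13)]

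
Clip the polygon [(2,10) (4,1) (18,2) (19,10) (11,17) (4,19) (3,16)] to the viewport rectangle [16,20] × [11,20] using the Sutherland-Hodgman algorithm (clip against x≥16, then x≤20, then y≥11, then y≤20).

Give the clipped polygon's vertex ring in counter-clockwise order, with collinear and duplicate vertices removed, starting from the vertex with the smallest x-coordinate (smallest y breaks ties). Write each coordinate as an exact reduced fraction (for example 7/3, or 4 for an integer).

1. After x ≥ 16: [(16,13/7) (18,2) (19,10) (16,101/8)]
2. After x ≤ 20: [(16,13/7) (18,2) (19,10) (16,101/8)]
3. After y ≥ 11: [(16,11) (125/7,11) (16,101/8)]
4. After y ≤ 20: [(16,11) (125/7,11) (16,101/8)]
5. Canonical ring: [(16,11) (125/7,11) (16,101/8)]

Clipped polygon: [(16,11) (125/7,11) (16,101/8)]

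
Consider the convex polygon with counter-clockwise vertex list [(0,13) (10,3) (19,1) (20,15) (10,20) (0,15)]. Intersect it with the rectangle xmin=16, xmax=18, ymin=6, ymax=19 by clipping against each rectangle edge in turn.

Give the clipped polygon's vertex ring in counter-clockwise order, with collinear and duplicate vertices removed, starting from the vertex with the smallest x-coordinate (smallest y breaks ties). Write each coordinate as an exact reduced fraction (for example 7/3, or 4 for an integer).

Clipped polygon: [(16,6) (18,6) (18,16) (16,17)]

1. After x ≥ 16: [(16,5/3) (19,1) (20,15) (16,17)]
2. After x ≤ 18: [(16,5/3) (18,11/9) (18,16) (16,17)]
3. After y ≥ 6: [(16,6) (18,6) (18,16) (16,17)]
4. After y ≤ 19: [(16,6) (18,6) (18,16) (16,17)]
5. Canonical ring: [(16,6) (18,6) (18,16) (16,17)]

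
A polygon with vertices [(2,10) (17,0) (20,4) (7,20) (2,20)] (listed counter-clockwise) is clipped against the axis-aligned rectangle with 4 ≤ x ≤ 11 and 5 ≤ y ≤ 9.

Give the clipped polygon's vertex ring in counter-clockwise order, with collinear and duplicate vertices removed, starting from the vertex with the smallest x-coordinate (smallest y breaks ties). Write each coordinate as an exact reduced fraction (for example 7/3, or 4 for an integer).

1. After x ≥ 4: [(4,26/3) (17,0) (20,4) (7,20) (4,20)]
2. After x ≤ 11: [(4,26/3) (11,4) (11,196/13) (7,20) (4,20)]
3. After y ≥ 5: [(4,26/3) (19/2,5) (11,5) (11,196/13) (7,20) (4,20)]
4. After y ≤ 9: [(4,9) (4,26/3) (19/2,5) (11,5) (11,9)]
5. Canonical ring: [(4,26/3) (19/2,5) (11,5) (11,9) (4,9)]

Clipped polygon: [(4,26/3) (19/2,5) (11,5) (11,9) (4,9)]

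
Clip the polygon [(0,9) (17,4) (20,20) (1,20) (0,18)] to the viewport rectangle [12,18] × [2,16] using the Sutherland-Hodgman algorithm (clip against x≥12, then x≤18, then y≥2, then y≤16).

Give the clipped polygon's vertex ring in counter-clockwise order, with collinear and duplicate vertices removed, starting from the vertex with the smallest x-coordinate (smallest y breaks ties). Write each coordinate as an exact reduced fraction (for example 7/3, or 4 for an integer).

1. After x ≥ 12: [(12,93/17) (17,4) (20,20) (12,20)]
2. After x ≤ 18: [(12,93/17) (17,4) (18,28/3) (18,20) (12,20)]
3. After y ≥ 2: [(12,93/17) (17,4) (18,28/3) (18,20) (12,20)]
4. After y ≤ 16: [(12,16) (12,93/17) (17,4) (18,28/3) (18,16)]
5. Canonical ring: [(12,93/17) (17,4) (18,28/3) (18,16) (12,16)]

Clipped polygon: [(12,93/17) (17,4) (18,28/3) (18,16) (12,16)]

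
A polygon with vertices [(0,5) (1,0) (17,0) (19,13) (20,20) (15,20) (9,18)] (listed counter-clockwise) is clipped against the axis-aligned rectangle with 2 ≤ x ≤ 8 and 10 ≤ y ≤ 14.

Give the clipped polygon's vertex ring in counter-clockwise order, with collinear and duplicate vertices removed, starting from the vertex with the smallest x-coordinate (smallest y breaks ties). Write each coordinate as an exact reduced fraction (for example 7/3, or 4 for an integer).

Clipped polygon: [(45/13,10) (8,10) (8,14) (81/13,14)]

1. After x ≥ 2: [(2,71/9) (2,0) (17,0) (19,13) (20,20) (15,20) (9,18)]
2. After x ≤ 8: [(8,149/9) (2,71/9) (2,0) (8,0)]
3. After y ≥ 10: [(8,10) (8,149/9) (45/13,10)]
4. After y ≤ 14: [(8,10) (8,14) (81/13,14) (45/13,10)]
5. Canonical ring: [(45/13,10) (8,10) (8,14) (81/13,14)]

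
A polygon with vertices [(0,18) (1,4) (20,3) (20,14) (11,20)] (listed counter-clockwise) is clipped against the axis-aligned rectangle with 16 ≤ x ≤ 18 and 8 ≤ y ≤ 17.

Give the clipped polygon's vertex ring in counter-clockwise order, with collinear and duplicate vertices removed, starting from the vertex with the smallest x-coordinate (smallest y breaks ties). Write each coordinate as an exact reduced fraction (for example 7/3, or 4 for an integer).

1. After x ≥ 16: [(16,61/19) (20,3) (20,14) (16,50/3)]
2. After x ≤ 18: [(16,61/19) (18,59/19) (18,46/3) (16,50/3)]
3. After y ≥ 8: [(16,8) (18,8) (18,46/3) (16,50/3)]
4. After y ≤ 17: [(16,8) (18,8) (18,46/3) (16,50/3)]
5. Canonical ring: [(16,8) (18,8) (18,46/3) (16,50/3)]

Clipped polygon: [(16,8) (18,8) (18,46/3) (16,50/3)]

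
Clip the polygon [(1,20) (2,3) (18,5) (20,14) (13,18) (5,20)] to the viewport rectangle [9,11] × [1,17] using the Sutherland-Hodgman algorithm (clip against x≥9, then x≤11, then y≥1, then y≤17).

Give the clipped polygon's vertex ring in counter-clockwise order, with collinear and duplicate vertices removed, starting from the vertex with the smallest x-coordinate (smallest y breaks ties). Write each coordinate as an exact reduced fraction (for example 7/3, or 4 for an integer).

Clipped polygon: [(9,31/8) (11,33/8) (11,17) (9,17)]

1. After x ≥ 9: [(9,31/8) (18,5) (20,14) (13,18) (9,19)]
2. After x ≤ 11: [(9,31/8) (11,33/8) (11,37/2) (9,19)]
3. After y ≥ 1: [(9,31/8) (11,33/8) (11,37/2) (9,19)]
4. After y ≤ 17: [(9,17) (9,31/8) (11,33/8) (11,17)]
5. Canonical ring: [(9,31/8) (11,33/8) (11,17) (9,17)]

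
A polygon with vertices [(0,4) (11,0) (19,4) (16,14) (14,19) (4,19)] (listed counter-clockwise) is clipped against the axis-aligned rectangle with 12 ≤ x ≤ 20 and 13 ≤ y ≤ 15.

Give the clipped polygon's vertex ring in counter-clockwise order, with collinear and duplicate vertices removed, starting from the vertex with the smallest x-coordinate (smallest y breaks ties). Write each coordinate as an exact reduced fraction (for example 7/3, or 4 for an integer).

1. After x ≥ 12: [(12,1/2) (19,4) (16,14) (14,19) (12,19)]
2. After x ≤ 20: [(12,1/2) (19,4) (16,14) (14,19) (12,19)]
3. After y ≥ 13: [(12,13) (163/10,13) (16,14) (14,19) (12,19)]
4. After y ≤ 15: [(12,15) (12,13) (163/10,13) (16,14) (78/5,15)]
5. Canonical ring: [(12,13) (163/10,13) (16,14) (78/5,15) (12,15)]

Clipped polygon: [(12,13) (163/10,13) (16,14) (78/5,15) (12,15)]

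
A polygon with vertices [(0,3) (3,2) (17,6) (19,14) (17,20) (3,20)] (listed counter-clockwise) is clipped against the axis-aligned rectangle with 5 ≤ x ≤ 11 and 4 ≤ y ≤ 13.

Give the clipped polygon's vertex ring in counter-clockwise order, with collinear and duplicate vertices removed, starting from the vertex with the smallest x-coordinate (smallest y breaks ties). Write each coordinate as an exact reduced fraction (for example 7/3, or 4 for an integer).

Clipped polygon: [(5,4) (10,4) (11,30/7) (11,13) (5,13)]

1. After x ≥ 5: [(5,18/7) (17,6) (19,14) (17,20) (5,20)]
2. After x ≤ 11: [(5,18/7) (11,30/7) (11,20) (5,20)]
3. After y ≥ 4: [(5,4) (10,4) (11,30/7) (11,20) (5,20)]
4. After y ≤ 13: [(5,13) (5,4) (10,4) (11,30/7) (11,13)]
5. Canonical ring: [(5,4) (10,4) (11,30/7) (11,13) (5,13)]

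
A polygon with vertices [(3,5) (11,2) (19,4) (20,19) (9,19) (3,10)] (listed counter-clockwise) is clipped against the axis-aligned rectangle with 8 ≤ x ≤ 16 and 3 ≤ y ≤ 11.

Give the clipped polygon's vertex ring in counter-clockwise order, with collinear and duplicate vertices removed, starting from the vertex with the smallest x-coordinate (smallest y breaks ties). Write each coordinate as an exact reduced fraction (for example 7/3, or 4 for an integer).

1. After x ≥ 8: [(8,25/8) (11,2) (19,4) (20,19) (9,19) (8,35/2)]
2. After x ≤ 16: [(8,25/8) (11,2) (16,13/4) (16,19) (9,19) (8,35/2)]
3. After y ≥ 3: [(8,25/8) (25/3,3) (15,3) (16,13/4) (16,19) (9,19) (8,35/2)]
4. After y ≤ 11: [(8,11) (8,25/8) (25/3,3) (15,3) (16,13/4) (16,11)]
5. Canonical ring: [(8,25/8) (25/3,3) (15,3) (16,13/4) (16,11) (8,11)]

Clipped polygon: [(8,25/8) (25/3,3) (15,3) (16,13/4) (16,11) (8,11)]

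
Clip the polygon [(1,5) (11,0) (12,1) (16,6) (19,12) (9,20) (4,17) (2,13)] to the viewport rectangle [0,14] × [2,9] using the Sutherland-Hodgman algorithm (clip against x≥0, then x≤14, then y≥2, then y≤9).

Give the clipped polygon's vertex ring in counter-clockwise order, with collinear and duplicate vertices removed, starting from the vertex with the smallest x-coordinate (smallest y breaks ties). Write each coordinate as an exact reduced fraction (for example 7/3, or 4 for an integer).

Clipped polygon: [(1,5) (7,2) (64/5,2) (14,7/2) (14,9) (3/2,9)]

1. After x ≥ 0: [(1,5) (11,0) (12,1) (16,6) (19,12) (9,20) (4,17) (2,13)]
2. After x ≤ 14: [(1,5) (11,0) (12,1) (14,7/2) (14,16) (9,20) (4,17) (2,13)]
3. After y ≥ 2: [(1,5) (7,2) (64/5,2) (14,7/2) (14,16) (9,20) (4,17) (2,13)]
4. After y ≤ 9: [(3/2,9) (1,5) (7,2) (64/5,2) (14,7/2) (14,9)]
5. Canonical ring: [(1,5) (7,2) (64/5,2) (14,7/2) (14,9) (3/2,9)]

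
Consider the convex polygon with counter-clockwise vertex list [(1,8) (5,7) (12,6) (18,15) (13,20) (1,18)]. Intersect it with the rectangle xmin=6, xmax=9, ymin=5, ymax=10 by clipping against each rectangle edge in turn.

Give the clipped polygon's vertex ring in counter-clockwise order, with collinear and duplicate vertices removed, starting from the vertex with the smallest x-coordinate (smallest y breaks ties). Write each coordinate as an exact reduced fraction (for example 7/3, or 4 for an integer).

1. After x ≥ 6: [(6,48/7) (12,6) (18,15) (13,20) (6,113/6)]
2. After x ≤ 9: [(6,48/7) (9,45/7) (9,58/3) (6,113/6)]
3. After y ≥ 5: [(6,48/7) (9,45/7) (9,58/3) (6,113/6)]
4. After y ≤ 10: [(6,10) (6,48/7) (9,45/7) (9,10)]
5. Canonical ring: [(6,48/7) (9,45/7) (9,10) (6,10)]

Clipped polygon: [(6,48/7) (9,45/7) (9,10) (6,10)]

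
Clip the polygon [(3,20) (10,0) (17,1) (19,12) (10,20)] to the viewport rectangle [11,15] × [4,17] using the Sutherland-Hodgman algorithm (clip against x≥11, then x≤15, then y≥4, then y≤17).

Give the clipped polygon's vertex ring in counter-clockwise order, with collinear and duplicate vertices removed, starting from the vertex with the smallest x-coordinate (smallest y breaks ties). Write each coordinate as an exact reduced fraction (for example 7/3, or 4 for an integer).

1. After x ≥ 11: [(11,1/7) (17,1) (19,12) (11,172/9)]
2. After x ≤ 15: [(11,1/7) (15,5/7) (15,140/9) (11,172/9)]
3. After y ≥ 4: [(11,4) (15,4) (15,140/9) (11,172/9)]
4. After y ≤ 17: [(11,17) (11,4) (15,4) (15,140/9) (107/8,17)]
5. Canonical ring: [(11,4) (15,4) (15,140/9) (107/8,17) (11,17)]

Clipped polygon: [(11,4) (15,4) (15,140/9) (107/8,17) (11,17)]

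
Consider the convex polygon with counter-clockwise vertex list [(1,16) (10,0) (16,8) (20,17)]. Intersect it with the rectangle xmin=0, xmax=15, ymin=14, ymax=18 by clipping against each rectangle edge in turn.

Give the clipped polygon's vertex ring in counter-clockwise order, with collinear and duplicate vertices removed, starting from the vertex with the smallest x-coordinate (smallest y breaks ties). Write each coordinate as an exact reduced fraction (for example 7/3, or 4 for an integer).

Clipped polygon: [(1,16) (17/8,14) (15,14) (15,318/19)]

1. After x ≥ 0: [(1,16) (10,0) (16,8) (20,17)]
2. After x ≤ 15: [(15,318/19) (1,16) (10,0) (15,20/3)]
3. After y ≥ 14: [(15,14) (15,318/19) (1,16) (17/8,14)]
4. After y ≤ 18: [(15,14) (15,318/19) (1,16) (17/8,14)]
5. Canonical ring: [(1,16) (17/8,14) (15,14) (15,318/19)]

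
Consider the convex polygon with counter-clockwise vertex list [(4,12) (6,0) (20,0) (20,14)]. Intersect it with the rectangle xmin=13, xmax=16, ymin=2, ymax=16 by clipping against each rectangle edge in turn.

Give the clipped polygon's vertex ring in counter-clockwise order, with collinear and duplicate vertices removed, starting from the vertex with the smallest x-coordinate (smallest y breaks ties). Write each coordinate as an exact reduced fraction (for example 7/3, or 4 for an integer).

1. After x ≥ 13: [(13,105/8) (13,0) (20,0) (20,14)]
2. After x ≤ 16: [(16,27/2) (13,105/8) (13,0) (16,0)]
3. After y ≥ 2: [(16,2) (16,27/2) (13,105/8) (13,2)]
4. After y ≤ 16: [(16,2) (16,27/2) (13,105/8) (13,2)]
5. Canonical ring: [(13,2) (16,2) (16,27/2) (13,105/8)]

Clipped polygon: [(13,2) (16,2) (16,27/2) (13,105/8)]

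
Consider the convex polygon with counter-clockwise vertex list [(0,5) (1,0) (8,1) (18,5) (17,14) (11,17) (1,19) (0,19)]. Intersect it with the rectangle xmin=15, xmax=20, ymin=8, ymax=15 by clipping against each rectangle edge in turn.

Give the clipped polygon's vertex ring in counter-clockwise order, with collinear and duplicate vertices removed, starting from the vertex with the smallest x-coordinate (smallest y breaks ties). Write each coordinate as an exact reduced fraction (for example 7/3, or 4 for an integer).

Clipped polygon: [(15,8) (53/3,8) (17,14) (15,15)]

1. After x ≥ 15: [(15,19/5) (18,5) (17,14) (15,15)]
2. After x ≤ 20: [(15,19/5) (18,5) (17,14) (15,15)]
3. After y ≥ 8: [(15,8) (53/3,8) (17,14) (15,15)]
4. After y ≤ 15: [(15,8) (53/3,8) (17,14) (15,15)]
5. Canonical ring: [(15,8) (53/3,8) (17,14) (15,15)]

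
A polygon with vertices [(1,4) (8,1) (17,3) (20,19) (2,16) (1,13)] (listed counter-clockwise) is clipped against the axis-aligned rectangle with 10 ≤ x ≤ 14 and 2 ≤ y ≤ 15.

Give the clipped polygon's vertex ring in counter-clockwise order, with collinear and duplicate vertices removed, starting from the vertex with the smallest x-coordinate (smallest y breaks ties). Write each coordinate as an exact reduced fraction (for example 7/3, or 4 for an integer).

Clipped polygon: [(10,2) (25/2,2) (14,7/3) (14,15) (10,15)]

1. After x ≥ 10: [(10,13/9) (17,3) (20,19) (10,52/3)]
2. After x ≤ 14: [(10,13/9) (14,7/3) (14,18) (10,52/3)]
3. After y ≥ 2: [(10,2) (25/2,2) (14,7/3) (14,18) (10,52/3)]
4. After y ≤ 15: [(10,15) (10,2) (25/2,2) (14,7/3) (14,15)]
5. Canonical ring: [(10,2) (25/2,2) (14,7/3) (14,15) (10,15)]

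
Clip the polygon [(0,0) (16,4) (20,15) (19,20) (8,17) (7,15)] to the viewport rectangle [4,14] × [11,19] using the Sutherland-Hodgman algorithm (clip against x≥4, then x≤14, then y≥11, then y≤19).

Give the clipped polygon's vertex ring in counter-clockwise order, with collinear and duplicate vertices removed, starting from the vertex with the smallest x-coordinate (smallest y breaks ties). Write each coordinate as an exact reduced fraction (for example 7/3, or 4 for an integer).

1. After x ≥ 4: [(4,60/7) (4,1) (16,4) (20,15) (19,20) (8,17) (7,15)]
2. After x ≤ 14: [(4,60/7) (4,1) (14,7/2) (14,205/11) (8,17) (7,15)]
3. After y ≥ 11: [(77/15,11) (14,11) (14,205/11) (8,17) (7,15)]
4. After y ≤ 19: [(77/15,11) (14,11) (14,205/11) (8,17) (7,15)]
5. Canonical ring: [(77/15,11) (14,11) (14,205/11) (8,17) (7,15)]

Clipped polygon: [(77/15,11) (14,11) (14,205/11) (8,17) (7,15)]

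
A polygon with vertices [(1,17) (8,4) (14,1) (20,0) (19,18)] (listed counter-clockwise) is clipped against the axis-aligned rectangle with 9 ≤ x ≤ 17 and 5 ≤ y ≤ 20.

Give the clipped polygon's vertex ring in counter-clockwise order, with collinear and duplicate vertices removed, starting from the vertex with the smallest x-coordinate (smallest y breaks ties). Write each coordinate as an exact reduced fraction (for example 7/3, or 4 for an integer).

1. After x ≥ 9: [(9,157/9) (9,7/2) (14,1) (20,0) (19,18)]
2. After x ≤ 17: [(17,161/9) (9,157/9) (9,7/2) (14,1) (17,1/2)]
3. After y ≥ 5: [(17,5) (17,161/9) (9,157/9) (9,5)]
4. After y ≤ 20: [(17,5) (17,161/9) (9,157/9) (9,5)]
5. Canonical ring: [(9,5) (17,5) (17,161/9) (9,157/9)]

Clipped polygon: [(9,5) (17,5) (17,161/9) (9,157/9)]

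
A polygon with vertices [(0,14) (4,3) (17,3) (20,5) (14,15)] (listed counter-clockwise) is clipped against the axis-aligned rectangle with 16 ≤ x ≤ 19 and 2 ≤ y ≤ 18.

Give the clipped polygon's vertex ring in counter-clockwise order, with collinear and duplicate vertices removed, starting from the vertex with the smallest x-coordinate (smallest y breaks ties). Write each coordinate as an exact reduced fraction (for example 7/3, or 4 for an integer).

1. After x ≥ 16: [(16,3) (17,3) (20,5) (16,35/3)]
2. After x ≤ 19: [(16,3) (17,3) (19,13/3) (19,20/3) (16,35/3)]
3. After y ≥ 2: [(16,3) (17,3) (19,13/3) (19,20/3) (16,35/3)]
4. After y ≤ 18: [(16,3) (17,3) (19,13/3) (19,20/3) (16,35/3)]
5. Canonical ring: [(16,3) (17,3) (19,13/3) (19,20/3) (16,35/3)]

Clipped polygon: [(16,3) (17,3) (19,13/3) (19,20/3) (16,35/3)]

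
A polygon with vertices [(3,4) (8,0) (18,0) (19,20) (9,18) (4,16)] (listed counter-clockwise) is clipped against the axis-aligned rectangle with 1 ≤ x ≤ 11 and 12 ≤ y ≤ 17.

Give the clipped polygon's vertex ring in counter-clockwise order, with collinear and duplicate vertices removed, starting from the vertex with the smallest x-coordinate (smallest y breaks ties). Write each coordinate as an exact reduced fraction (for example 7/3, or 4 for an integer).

1. After x ≥ 1: [(3,4) (8,0) (18,0) (19,20) (9,18) (4,16)]
2. After x ≤ 11: [(3,4) (8,0) (11,0) (11,92/5) (9,18) (4,16)]
3. After y ≥ 12: [(11/3,12) (11,12) (11,92/5) (9,18) (4,16)]
4. After y ≤ 17: [(11/3,12) (11,12) (11,17) (13/2,17) (4,16)]
5. Canonical ring: [(11/3,12) (11,12) (11,17) (13/2,17) (4,16)]

Clipped polygon: [(11/3,12) (11,12) (11,17) (13/2,17) (4,16)]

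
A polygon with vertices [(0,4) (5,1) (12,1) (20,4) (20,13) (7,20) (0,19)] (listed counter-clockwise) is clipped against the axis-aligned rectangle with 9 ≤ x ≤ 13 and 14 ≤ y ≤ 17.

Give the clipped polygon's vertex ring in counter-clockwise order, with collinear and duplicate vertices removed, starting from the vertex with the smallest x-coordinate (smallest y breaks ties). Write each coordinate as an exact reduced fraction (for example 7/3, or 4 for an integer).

1. After x ≥ 9: [(9,1) (12,1) (20,4) (20,13) (9,246/13)]
2. After x ≤ 13: [(9,1) (12,1) (13,11/8) (13,218/13) (9,246/13)]
3. After y ≥ 14: [(9,14) (13,14) (13,218/13) (9,246/13)]
4. After y ≤ 17: [(9,17) (9,14) (13,14) (13,218/13) (88/7,17)]
5. Canonical ring: [(9,14) (13,14) (13,218/13) (88/7,17) (9,17)]

Clipped polygon: [(9,14) (13,14) (13,218/13) (88/7,17) (9,17)]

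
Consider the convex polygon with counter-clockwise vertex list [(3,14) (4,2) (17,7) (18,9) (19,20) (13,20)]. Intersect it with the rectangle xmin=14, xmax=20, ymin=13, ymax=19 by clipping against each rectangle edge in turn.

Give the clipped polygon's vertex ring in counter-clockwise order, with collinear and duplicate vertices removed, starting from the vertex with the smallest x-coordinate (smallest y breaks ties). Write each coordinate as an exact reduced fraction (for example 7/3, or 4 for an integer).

1. After x ≥ 14: [(14,76/13) (17,7) (18,9) (19,20) (14,20)]
2. After x ≤ 20: [(14,76/13) (17,7) (18,9) (19,20) (14,20)]
3. After y ≥ 13: [(14,13) (202/11,13) (19,20) (14,20)]
4. After y ≤ 19: [(14,19) (14,13) (202/11,13) (208/11,19)]
5. Canonical ring: [(14,13) (202/11,13) (208/11,19) (14,19)]

Clipped polygon: [(14,13) (202/11,13) (208/11,19) (14,19)]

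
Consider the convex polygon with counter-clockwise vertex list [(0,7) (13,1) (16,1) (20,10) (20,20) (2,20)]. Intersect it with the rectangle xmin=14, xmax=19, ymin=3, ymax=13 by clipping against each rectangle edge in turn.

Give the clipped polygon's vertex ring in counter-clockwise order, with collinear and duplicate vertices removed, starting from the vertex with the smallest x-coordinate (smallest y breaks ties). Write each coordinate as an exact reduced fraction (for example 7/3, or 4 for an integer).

1. After x ≥ 14: [(14,1) (16,1) (20,10) (20,20) (14,20)]
2. After x ≤ 19: [(14,1) (16,1) (19,31/4) (19,20) (14,20)]
3. After y ≥ 3: [(14,3) (152/9,3) (19,31/4) (19,20) (14,20)]
4. After y ≤ 13: [(14,13) (14,3) (152/9,3) (19,31/4) (19,13)]
5. Canonical ring: [(14,3) (152/9,3) (19,31/4) (19,13) (14,13)]

Clipped polygon: [(14,3) (152/9,3) (19,31/4) (19,13) (14,13)]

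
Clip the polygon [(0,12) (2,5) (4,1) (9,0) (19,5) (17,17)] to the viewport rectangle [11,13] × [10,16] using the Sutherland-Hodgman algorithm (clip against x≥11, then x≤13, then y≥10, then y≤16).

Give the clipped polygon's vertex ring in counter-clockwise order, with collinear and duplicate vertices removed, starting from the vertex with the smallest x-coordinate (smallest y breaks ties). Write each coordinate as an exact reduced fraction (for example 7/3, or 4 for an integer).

1. After x ≥ 11: [(11,259/17) (11,1) (19,5) (17,17)]
2. After x ≤ 13: [(13,269/17) (11,259/17) (11,1) (13,2)]
3. After y ≥ 10: [(13,10) (13,269/17) (11,259/17) (11,10)]
4. After y ≤ 16: [(13,10) (13,269/17) (11,259/17) (11,10)]
5. Canonical ring: [(11,10) (13,10) (13,269/17) (11,259/17)]

Clipped polygon: [(11,10) (13,10) (13,269/17) (11,259/17)]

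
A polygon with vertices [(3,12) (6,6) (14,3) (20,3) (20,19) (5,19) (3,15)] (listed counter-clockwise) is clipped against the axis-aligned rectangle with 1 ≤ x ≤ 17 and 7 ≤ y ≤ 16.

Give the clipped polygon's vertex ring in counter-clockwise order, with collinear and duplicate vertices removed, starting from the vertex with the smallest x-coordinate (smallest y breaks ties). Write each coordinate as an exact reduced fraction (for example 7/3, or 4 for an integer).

Clipped polygon: [(3,12) (11/2,7) (17,7) (17,16) (7/2,16) (3,15)]

1. After x ≥ 1: [(3,12) (6,6) (14,3) (20,3) (20,19) (5,19) (3,15)]
2. After x ≤ 17: [(3,12) (6,6) (14,3) (17,3) (17,19) (5,19) (3,15)]
3. After y ≥ 7: [(3,12) (11/2,7) (17,7) (17,19) (5,19) (3,15)]
4. After y ≤ 16: [(3,12) (11/2,7) (17,7) (17,16) (7/2,16) (3,15)]
5. Canonical ring: [(3,12) (11/2,7) (17,7) (17,16) (7/2,16) (3,15)]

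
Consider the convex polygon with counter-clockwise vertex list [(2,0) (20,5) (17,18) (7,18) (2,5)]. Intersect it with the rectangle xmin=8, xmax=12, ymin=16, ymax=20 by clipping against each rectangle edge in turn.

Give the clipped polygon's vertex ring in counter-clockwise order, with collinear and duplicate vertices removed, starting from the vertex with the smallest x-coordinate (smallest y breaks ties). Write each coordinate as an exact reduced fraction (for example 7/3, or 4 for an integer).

1. After x ≥ 8: [(8,5/3) (20,5) (17,18) (8,18)]
2. After x ≤ 12: [(8,5/3) (12,25/9) (12,18) (8,18)]
3. After y ≥ 16: [(8,16) (12,16) (12,18) (8,18)]
4. After y ≤ 20: [(8,16) (12,16) (12,18) (8,18)]
5. Canonical ring: [(8,16) (12,16) (12,18) (8,18)]

Clipped polygon: [(8,16) (12,16) (12,18) (8,18)]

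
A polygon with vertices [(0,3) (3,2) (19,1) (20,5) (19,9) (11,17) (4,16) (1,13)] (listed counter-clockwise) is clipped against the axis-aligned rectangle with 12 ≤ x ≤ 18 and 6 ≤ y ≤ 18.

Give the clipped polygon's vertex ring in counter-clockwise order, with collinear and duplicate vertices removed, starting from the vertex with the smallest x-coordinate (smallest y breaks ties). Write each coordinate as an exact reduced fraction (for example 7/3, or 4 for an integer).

1. After x ≥ 12: [(12,23/16) (19,1) (20,5) (19,9) (12,16)]
2. After x ≤ 18: [(12,23/16) (18,17/16) (18,10) (12,16)]
3. After y ≥ 6: [(12,6) (18,6) (18,10) (12,16)]
4. After y ≤ 18: [(12,6) (18,6) (18,10) (12,16)]
5. Canonical ring: [(12,6) (18,6) (18,10) (12,16)]

Clipped polygon: [(12,6) (18,6) (18,10) (12,16)]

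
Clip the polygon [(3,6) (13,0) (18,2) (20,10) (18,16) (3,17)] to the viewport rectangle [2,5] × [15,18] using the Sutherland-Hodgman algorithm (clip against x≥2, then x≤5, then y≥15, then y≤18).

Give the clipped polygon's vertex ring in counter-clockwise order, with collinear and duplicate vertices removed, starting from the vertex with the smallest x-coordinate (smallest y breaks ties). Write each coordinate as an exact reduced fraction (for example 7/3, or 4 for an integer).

1. After x ≥ 2: [(3,6) (13,0) (18,2) (20,10) (18,16) (3,17)]
2. After x ≤ 5: [(3,6) (5,24/5) (5,253/15) (3,17)]
3. After y ≥ 15: [(3,15) (5,15) (5,253/15) (3,17)]
4. After y ≤ 18: [(3,15) (5,15) (5,253/15) (3,17)]
5. Canonical ring: [(3,15) (5,15) (5,253/15) (3,17)]

Clipped polygon: [(3,15) (5,15) (5,253/15) (3,17)]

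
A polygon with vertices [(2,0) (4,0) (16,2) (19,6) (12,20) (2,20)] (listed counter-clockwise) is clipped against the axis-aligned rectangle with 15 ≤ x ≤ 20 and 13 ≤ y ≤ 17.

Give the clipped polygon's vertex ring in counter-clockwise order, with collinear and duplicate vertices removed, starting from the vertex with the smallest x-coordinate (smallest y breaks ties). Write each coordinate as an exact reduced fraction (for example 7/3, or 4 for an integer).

Clipped polygon: [(15,13) (31/2,13) (15,14)]

1. After x ≥ 15: [(15,11/6) (16,2) (19,6) (15,14)]
2. After x ≤ 20: [(15,11/6) (16,2) (19,6) (15,14)]
3. After y ≥ 13: [(15,13) (31/2,13) (15,14)]
4. After y ≤ 17: [(15,13) (31/2,13) (15,14)]
5. Canonical ring: [(15,13) (31/2,13) (15,14)]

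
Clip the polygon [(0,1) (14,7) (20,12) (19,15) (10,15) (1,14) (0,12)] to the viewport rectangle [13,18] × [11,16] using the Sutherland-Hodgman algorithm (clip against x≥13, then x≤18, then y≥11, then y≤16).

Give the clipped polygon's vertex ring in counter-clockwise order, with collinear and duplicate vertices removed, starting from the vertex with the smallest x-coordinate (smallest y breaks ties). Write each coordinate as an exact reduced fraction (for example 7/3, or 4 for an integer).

1. After x ≥ 13: [(13,46/7) (14,7) (20,12) (19,15) (13,15)]
2. After x ≤ 18: [(13,46/7) (14,7) (18,31/3) (18,15) (13,15)]
3. After y ≥ 11: [(13,11) (18,11) (18,15) (13,15)]
4. After y ≤ 16: [(13,11) (18,11) (18,15) (13,15)]
5. Canonical ring: [(13,11) (18,11) (18,15) (13,15)]

Clipped polygon: [(13,11) (18,11) (18,15) (13,15)]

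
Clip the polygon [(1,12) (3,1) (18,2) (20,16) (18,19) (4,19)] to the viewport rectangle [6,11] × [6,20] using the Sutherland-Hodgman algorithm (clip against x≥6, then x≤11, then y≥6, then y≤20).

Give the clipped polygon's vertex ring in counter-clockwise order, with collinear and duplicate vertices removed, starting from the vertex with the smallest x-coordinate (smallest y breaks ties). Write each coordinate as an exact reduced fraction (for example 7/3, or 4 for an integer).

Clipped polygon: [(6,6) (11,6) (11,19) (6,19)]

1. After x ≥ 6: [(6,6/5) (18,2) (20,16) (18,19) (6,19)]
2. After x ≤ 11: [(6,6/5) (11,23/15) (11,19) (6,19)]
3. After y ≥ 6: [(6,6) (11,6) (11,19) (6,19)]
4. After y ≤ 20: [(6,6) (11,6) (11,19) (6,19)]
5. Canonical ring: [(6,6) (11,6) (11,19) (6,19)]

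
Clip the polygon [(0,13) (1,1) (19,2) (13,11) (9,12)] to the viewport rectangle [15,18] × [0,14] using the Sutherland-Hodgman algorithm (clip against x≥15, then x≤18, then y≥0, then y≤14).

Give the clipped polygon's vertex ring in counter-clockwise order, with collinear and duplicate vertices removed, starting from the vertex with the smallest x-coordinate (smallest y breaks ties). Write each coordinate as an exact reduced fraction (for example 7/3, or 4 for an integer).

Clipped polygon: [(15,16/9) (18,35/18) (18,7/2) (15,8)]

1. After x ≥ 15: [(15,16/9) (19,2) (15,8)]
2. After x ≤ 18: [(15,16/9) (18,35/18) (18,7/2) (15,8)]
3. After y ≥ 0: [(15,16/9) (18,35/18) (18,7/2) (15,8)]
4. After y ≤ 14: [(15,16/9) (18,35/18) (18,7/2) (15,8)]
5. Canonical ring: [(15,16/9) (18,35/18) (18,7/2) (15,8)]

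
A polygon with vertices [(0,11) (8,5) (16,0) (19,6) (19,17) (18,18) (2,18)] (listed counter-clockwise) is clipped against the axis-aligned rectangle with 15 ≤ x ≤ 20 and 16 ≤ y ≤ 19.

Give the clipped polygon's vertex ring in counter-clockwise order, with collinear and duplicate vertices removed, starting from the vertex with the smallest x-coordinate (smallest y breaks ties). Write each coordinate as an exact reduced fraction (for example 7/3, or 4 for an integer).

Clipped polygon: [(15,16) (19,16) (19,17) (18,18) (15,18)]

1. After x ≥ 15: [(15,5/8) (16,0) (19,6) (19,17) (18,18) (15,18)]
2. After x ≤ 20: [(15,5/8) (16,0) (19,6) (19,17) (18,18) (15,18)]
3. After y ≥ 16: [(15,16) (19,16) (19,17) (18,18) (15,18)]
4. After y ≤ 19: [(15,16) (19,16) (19,17) (18,18) (15,18)]
5. Canonical ring: [(15,16) (19,16) (19,17) (18,18) (15,18)]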